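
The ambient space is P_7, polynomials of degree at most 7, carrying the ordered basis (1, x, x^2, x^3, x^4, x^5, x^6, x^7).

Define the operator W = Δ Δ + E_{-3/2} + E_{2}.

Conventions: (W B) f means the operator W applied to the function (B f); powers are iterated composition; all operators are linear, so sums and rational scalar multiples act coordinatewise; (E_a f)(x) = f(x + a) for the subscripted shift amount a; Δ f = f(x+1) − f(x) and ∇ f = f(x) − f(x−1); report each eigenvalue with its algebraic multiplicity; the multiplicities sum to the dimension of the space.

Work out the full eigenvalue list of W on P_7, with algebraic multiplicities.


image of 1: 2
image of x: 2x + 1/2
image of x^2: 2x^2 + x + 33/4
image of x^3: 2x^3 + (3/2)x^2 + (99/4)x + 85/8
image of x^4: 2x^4 + 2x^3 + (99/2)x^2 + (85/2)x + 561/16
image of x^5: 2x^5 + (5/2)x^4 + (165/2)x^3 + (425/4)x^2 + (2805/16)x + 1741/32
image of x^6: 2x^6 + 3x^5 + (495/4)x^4 + (425/2)x^3 + (8415/16)x^2 + (5223/16)x + 8793/64
image of x^7: 2x^7 + (7/2)x^6 + (693/4)x^5 + (2975/8)x^4 + (19635/16)x^3 + (36561/32)x^2 + (61551/64)x + 30325/128
the matrix is upper triangular; its diagonal is (2, 2, 2, 2, 2, 2, 2, 2)
for a triangular matrix the eigenvalues are the diagonal entries, with algebraic multiplicity their repetition count

λ = 2 (multiplicity 8)


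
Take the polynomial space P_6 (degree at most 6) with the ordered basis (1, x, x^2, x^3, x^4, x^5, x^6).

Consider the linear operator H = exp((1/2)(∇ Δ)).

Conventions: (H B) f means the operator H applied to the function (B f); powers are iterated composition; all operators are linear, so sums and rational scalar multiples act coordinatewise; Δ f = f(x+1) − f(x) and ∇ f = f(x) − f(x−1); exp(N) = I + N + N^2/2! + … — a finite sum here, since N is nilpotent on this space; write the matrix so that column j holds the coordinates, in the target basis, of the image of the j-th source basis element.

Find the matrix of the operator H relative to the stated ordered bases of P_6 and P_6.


image of 1: 1
image of x: x
image of x^2: x^2 + 1
image of x^3: x^3 + 3x
image of x^4: x^4 + 6x^2 + 4
image of x^5: x^5 + 10x^3 + 20x
image of x^6: x^6 + 15x^4 + 60x^2 + 31
each image's coordinates form column j of the matrix

the matrix is [[1, 0, 1, 0, 4, 0, 31]; [0, 1, 0, 3, 0, 20, 0]; [0, 0, 1, 0, 6, 0, 60]; [0, 0, 0, 1, 0, 10, 0]; [0, 0, 0, 0, 1, 0, 15]; [0, 0, 0, 0, 0, 1, 0]; [0, 0, 0, 0, 0, 0, 1]] (rows listed top to bottom)


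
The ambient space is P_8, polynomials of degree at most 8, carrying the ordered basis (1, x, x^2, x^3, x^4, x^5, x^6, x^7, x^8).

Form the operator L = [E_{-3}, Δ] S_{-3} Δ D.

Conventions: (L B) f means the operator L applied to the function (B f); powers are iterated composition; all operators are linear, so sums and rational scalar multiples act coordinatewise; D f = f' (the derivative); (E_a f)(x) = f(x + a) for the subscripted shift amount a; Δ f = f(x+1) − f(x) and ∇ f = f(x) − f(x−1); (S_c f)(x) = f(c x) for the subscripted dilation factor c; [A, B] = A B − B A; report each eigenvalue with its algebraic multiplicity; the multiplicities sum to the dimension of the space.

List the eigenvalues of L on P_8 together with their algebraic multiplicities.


λ = 0 (multiplicity 9)

image of 1: 0
image of x: 0
image of x^2: 0
image of x^3: 0
image of x^4: 0
image of x^5: 0
image of x^6: 0
image of x^7: 0
image of x^8: 0
the matrix is upper triangular; its diagonal is (0, 0, 0, 0, 0, 0, 0, 0, 0)
for a triangular matrix the eigenvalues are the diagonal entries, with algebraic multiplicity their repetition count


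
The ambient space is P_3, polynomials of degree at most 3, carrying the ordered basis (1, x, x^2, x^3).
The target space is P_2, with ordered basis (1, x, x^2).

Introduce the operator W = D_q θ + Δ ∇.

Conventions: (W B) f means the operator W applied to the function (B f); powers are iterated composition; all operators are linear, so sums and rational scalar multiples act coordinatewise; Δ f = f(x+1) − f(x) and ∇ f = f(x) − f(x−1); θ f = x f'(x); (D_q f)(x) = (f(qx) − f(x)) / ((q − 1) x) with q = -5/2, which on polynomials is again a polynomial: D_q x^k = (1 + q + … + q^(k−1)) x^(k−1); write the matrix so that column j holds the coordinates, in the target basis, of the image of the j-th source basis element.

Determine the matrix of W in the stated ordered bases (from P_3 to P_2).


the matrix is [[0, 1, 2, 0]; [0, 0, -3, 6]; [0, 0, 0, 57/4]] (rows listed top to bottom)

image of 1: 0
image of x: 1
image of x^2: -3x + 2
image of x^3: (57/4)x^2 + 6x
each image's coordinates form column j of the matrix


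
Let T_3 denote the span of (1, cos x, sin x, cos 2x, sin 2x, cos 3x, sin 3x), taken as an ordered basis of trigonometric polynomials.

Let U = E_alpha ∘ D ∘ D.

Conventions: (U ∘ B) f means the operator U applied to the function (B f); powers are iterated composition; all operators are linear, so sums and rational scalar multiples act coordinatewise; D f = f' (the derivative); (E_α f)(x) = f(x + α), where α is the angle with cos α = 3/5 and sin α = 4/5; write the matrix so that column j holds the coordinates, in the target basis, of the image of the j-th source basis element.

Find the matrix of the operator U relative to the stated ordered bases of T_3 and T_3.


image of 1: 0
image of cos x: -(3/5)cos x + (4/5)sin x
image of sin x: -(4/5)cos x - (3/5)sin x
image of cos 2x: (28/25)cos 2x + (96/25)sin 2x
image of sin 2x: -(96/25)cos 2x + (28/25)sin 2x
image of cos 3x: (1053/125)cos 3x + (396/125)sin 3x
image of sin 3x: -(396/125)cos 3x + (1053/125)sin 3x
each image's coordinates form column j of the matrix

the matrix is [[0, 0, 0, 0, 0, 0, 0]; [0, -3/5, -4/5, 0, 0, 0, 0]; [0, 4/5, -3/5, 0, 0, 0, 0]; [0, 0, 0, 28/25, -96/25, 0, 0]; [0, 0, 0, 96/25, 28/25, 0, 0]; [0, 0, 0, 0, 0, 1053/125, -396/125]; [0, 0, 0, 0, 0, 396/125, 1053/125]] (rows listed top to bottom)


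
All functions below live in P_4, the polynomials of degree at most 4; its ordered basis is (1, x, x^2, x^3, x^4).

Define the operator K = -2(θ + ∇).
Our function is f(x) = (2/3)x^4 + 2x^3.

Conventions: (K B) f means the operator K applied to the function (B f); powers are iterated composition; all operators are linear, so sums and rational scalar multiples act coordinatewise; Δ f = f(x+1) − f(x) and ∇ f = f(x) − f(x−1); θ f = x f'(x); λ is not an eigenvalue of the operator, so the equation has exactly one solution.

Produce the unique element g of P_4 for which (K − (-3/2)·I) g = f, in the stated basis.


write g with unknown coordinates in the stated basis and equate coefficients in (K − (-3/2)·I) g = f
solving from the highest basis element down gives g = -(4/39)x^4 - (92/351)x^3 + (16/117)x^2 - (304/117)x - 4064/1053
check: K g = (32/39)x^4 + (280/117)x^3 - (8/39)x^2 + (152/39)x + 2032/351
so K g − (-3/2)·g = (2/3)x^4 + 2x^3 = f ✓

g(x) = -(4/39)x^4 - (92/351)x^3 + (16/117)x^2 - (304/117)x - 4064/1053


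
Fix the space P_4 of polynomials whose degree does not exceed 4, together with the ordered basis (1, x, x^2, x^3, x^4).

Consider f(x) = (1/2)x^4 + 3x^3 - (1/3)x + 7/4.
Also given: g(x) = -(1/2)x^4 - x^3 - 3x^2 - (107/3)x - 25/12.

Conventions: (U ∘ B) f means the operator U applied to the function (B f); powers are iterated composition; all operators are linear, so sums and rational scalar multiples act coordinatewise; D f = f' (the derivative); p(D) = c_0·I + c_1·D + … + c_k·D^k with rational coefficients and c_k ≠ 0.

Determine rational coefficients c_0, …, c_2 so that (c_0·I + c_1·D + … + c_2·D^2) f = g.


D^0 f = (1/2)x^4 + 3x^3 - (1/3)x + 7/4
D^1 f = 2x^3 + 9x^2 - 1/3
D^2 f = 6x^2 + 18x
matching coefficients of g against c_0 f + c_1 Df + … from the top degree down determines the c_i
solution: c_0 = -1, c_1 = 1, c_2 = -2

c_0 = -1, c_1 = 1, c_2 = -2


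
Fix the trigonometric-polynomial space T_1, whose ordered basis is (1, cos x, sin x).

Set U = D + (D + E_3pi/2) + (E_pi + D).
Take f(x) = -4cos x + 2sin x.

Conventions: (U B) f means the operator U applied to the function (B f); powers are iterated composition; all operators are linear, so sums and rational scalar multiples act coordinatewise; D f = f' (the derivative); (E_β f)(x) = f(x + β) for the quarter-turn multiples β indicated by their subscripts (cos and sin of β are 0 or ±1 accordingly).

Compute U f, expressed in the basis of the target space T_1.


the result is g(x) = 8cos x + 6sin x

D f = 2cos x + 4sin x
D f = 2cos x + 4sin x
E_3pi/2 f = -2cos x - 4sin x
(D + E_3pi/2) f = 0
E_pi f = 4cos x - 2sin x
D f = 2cos x + 4sin x
(E_pi + D) f = 6cos x + 2sin x
(D + (D + E_3pi/2) + (E_pi + D)) f = 8cos x + 6sin x


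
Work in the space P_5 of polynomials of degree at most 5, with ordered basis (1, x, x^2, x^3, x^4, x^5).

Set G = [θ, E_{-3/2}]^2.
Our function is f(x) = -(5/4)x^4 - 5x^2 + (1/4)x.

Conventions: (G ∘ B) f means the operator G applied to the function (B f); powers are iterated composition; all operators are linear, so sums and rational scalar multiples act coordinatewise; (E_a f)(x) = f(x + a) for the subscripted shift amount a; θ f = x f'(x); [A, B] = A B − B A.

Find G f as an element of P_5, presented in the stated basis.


the image equals g(x) = -(135/4)x^2 + (405/2)x - 1305/4

E_{-3/2} f = -(5/4)x^4 + (15/2)x^3 - (175/8)x^2 + (257/8)x - 1149/64
θ E_{-3/2} f = -5x^4 + (45/2)x^3 - (175/4)x^2 + (257/8)x
θ f = -5x^4 - 10x^2 + (1/4)x
E_{-3/2} θ f = -5x^4 + 30x^3 - (155/2)x^2 + (391/4)x - 771/16
[θ, E_{-3/2}] f = -(15/2)x^3 + (135/4)x^2 - (525/8)x + 771/16
E_{-3/2} [θ, E_{-3/2}] f = -(15/2)x^3 + (135/2)x^2 - (435/2)x + 1983/8
θ E_{-3/2} [θ, E_{-3/2}] f = -(45/2)x^3 + 135x^2 - (435/2)x
θ [θ, E_{-3/2}] f = -(45/2)x^3 + (135/2)x^2 - (525/8)x
E_{-3/2} θ [θ, E_{-3/2}] f = -(45/2)x^3 + (675/4)x^2 - 420x + 1305/4
[θ, E_{-3/2}] [θ, E_{-3/2}] f = -(135/4)x^2 + (405/2)x - 1305/4


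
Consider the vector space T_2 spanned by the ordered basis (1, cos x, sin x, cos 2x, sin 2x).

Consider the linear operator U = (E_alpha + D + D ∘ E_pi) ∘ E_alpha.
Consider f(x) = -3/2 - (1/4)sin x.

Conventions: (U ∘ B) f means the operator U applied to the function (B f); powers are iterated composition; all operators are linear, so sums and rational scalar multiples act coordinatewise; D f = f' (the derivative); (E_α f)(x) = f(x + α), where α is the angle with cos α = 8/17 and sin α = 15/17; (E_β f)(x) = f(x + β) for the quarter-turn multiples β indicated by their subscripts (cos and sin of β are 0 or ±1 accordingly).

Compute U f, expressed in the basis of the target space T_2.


the result is g(x) = -3/2 - (60/289)cos x + (161/1156)sin x

E_alpha f = -3/2 - (15/68)cos x - (2/17)sin x
E_alpha E_alpha f = -3/2 - (60/289)cos x + (161/1156)sin x
D E_alpha f = -(2/17)cos x + (15/68)sin x
E_pi E_alpha f = -3/2 + (15/68)cos x + (2/17)sin x
D E_pi E_alpha f = (2/17)cos x - (15/68)sin x
(E_alpha + D + D ∘ E_pi) E_alpha f = -3/2 - (60/289)cos x + (161/1156)sin x


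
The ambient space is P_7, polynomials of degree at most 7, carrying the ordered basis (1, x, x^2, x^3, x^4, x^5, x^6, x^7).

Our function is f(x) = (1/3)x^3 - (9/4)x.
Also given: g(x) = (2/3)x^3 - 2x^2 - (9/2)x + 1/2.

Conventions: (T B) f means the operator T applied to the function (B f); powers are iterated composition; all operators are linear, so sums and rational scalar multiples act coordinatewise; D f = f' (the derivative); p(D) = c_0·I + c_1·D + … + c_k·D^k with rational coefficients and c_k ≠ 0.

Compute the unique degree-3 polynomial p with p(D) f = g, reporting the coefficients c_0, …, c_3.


D^0 f = (1/3)x^3 - (9/4)x
D^1 f = x^2 - 9/4
D^2 f = 2x
D^3 f = 2
matching coefficients of g against c_0 f + c_1 Df + … from the top degree down determines the c_i
solution: c_0 = 2, c_1 = -2, c_2 = 0, c_3 = -2

c_0 = 2, c_1 = -2, c_2 = 0, c_3 = -2


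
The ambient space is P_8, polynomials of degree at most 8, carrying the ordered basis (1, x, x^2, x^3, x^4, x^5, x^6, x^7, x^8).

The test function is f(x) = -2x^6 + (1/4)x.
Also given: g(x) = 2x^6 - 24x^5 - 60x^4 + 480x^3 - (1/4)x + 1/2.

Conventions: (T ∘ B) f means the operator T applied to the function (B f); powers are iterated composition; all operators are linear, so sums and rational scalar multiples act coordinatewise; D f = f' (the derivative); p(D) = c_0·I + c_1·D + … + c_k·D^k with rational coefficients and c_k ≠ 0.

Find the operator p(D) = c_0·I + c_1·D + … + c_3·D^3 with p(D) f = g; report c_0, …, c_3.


D^0 f = -2x^6 + (1/4)x
D^1 f = -12x^5 + 1/4
D^2 f = -60x^4
D^3 f = -240x^3
matching coefficients of g against c_0 f + c_1 Df + … from the top degree down determines the c_i
solution: c_0 = -1, c_1 = 2, c_2 = 1, c_3 = -2

c_0 = -1, c_1 = 2, c_2 = 1, c_3 = -2


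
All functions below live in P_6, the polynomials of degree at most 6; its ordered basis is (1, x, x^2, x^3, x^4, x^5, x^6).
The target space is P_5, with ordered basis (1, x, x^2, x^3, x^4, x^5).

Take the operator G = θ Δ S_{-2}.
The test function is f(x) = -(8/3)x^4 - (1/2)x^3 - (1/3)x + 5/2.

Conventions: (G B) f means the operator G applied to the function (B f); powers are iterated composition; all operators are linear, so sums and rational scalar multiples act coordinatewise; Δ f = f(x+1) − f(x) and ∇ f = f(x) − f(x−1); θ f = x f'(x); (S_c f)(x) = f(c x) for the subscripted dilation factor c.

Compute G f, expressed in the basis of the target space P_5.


S_{-2} f = -(128/3)x^4 + 4x^3 + (2/3)x + 5/2
Δ S_{-2} f = -(512/3)x^3 - 244x^2 - (476/3)x - 38
θ Δ S_{-2} f = -512x^3 - 488x^2 - (476/3)x

the image equals g(x) = -512x^3 - 488x^2 - (476/3)x


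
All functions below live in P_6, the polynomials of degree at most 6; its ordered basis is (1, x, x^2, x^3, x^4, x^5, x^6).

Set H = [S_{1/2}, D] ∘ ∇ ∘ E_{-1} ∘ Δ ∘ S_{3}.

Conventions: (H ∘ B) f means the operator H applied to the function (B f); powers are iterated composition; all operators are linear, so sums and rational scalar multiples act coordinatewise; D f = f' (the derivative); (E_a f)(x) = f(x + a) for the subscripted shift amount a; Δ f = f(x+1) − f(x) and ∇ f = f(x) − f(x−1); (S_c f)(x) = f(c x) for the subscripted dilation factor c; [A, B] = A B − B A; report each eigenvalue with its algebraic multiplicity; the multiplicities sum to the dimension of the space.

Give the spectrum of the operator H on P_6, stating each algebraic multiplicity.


image of 1: 0
image of x: 0
image of x^2: 0
image of x^3: 81
image of x^4: 486x - 972
image of x^5: (3645/2)x^2 - 7290x + 8505
image of x^6: (10935/2)x^3 - 32805x^2 + 76545x - 65610
the matrix is upper triangular; its diagonal is (0, 0, 0, 0, 0, 0, 0)
for a triangular matrix the eigenvalues are the diagonal entries, with algebraic multiplicity their repetition count

λ = 0 (multiplicity 7)


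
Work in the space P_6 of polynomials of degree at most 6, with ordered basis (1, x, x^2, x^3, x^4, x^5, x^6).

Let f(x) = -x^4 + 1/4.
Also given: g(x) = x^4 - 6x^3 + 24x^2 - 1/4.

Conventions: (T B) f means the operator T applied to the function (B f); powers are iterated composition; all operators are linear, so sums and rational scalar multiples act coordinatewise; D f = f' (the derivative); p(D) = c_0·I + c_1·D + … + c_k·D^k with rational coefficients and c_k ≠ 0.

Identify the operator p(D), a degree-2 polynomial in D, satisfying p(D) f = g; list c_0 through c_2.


c_0 = -1, c_1 = 3/2, c_2 = -2

D^0 f = -x^4 + 1/4
D^1 f = -4x^3
D^2 f = -12x^2
matching coefficients of g against c_0 f + c_1 Df + … from the top degree down determines the c_i
solution: c_0 = -1, c_1 = 3/2, c_2 = -2


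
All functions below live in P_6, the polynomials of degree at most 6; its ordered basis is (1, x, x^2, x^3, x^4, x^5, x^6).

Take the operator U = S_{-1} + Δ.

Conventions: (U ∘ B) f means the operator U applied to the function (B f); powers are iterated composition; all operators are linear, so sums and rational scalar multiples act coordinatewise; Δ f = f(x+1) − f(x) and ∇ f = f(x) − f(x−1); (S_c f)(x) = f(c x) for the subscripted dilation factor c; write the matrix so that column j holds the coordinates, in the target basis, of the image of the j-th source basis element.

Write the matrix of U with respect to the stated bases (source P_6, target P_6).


the matrix is [[1, 1, 1, 1, 1, 1, 1]; [0, -1, 2, 3, 4, 5, 6]; [0, 0, 1, 3, 6, 10, 15]; [0, 0, 0, -1, 4, 10, 20]; [0, 0, 0, 0, 1, 5, 15]; [0, 0, 0, 0, 0, -1, 6]; [0, 0, 0, 0, 0, 0, 1]] (rows listed top to bottom)

image of 1: 1
image of x: -x + 1
image of x^2: x^2 + 2x + 1
image of x^3: -x^3 + 3x^2 + 3x + 1
image of x^4: x^4 + 4x^3 + 6x^2 + 4x + 1
image of x^5: -x^5 + 5x^4 + 10x^3 + 10x^2 + 5x + 1
image of x^6: x^6 + 6x^5 + 15x^4 + 20x^3 + 15x^2 + 6x + 1
each image's coordinates form column j of the matrix


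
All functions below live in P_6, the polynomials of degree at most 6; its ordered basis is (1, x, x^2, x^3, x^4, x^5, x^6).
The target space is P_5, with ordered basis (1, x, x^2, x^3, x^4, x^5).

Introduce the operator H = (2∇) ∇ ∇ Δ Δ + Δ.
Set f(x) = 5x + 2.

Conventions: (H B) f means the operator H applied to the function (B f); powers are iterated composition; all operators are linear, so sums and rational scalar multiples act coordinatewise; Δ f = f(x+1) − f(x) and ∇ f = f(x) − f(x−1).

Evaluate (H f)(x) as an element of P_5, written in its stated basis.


Δ f = 5
Δ Δ f = 0
∇ Δ Δ f = 0
∇ (∇ Δ Δ) f = 0
∇ ∇ (∇ Δ Δ) f = 0
(2∇) ∇ (∇ Δ Δ) f = 0
Δ f = 5
((2∇) ∇ ∇ Δ Δ + Δ) f = 5

the image equals g(x) = 5


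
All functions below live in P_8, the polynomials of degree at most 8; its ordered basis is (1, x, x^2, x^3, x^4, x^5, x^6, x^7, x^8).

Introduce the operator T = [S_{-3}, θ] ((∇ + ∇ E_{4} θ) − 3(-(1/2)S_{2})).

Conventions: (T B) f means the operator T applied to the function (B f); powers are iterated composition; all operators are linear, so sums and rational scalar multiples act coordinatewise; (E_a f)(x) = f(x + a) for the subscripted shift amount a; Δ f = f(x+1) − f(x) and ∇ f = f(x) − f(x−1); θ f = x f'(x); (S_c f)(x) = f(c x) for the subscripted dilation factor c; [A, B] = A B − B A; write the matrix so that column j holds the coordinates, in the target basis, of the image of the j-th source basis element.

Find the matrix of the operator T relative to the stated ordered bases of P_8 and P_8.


image of 1: 0
image of x: 0
image of x^2: 0
image of x^3: 0
image of x^4: 0
image of x^5: 0
image of x^6: 0
image of x^7: 0
image of x^8: 0
each image's coordinates form column j of the matrix

the matrix is [[0, 0, 0, 0, 0, 0, 0, 0, 0]; [0, 0, 0, 0, 0, 0, 0, 0, 0]; [0, 0, 0, 0, 0, 0, 0, 0, 0]; [0, 0, 0, 0, 0, 0, 0, 0, 0]; [0, 0, 0, 0, 0, 0, 0, 0, 0]; [0, 0, 0, 0, 0, 0, 0, 0, 0]; [0, 0, 0, 0, 0, 0, 0, 0, 0]; [0, 0, 0, 0, 0, 0, 0, 0, 0]; [0, 0, 0, 0, 0, 0, 0, 0, 0]] (rows listed top to bottom)


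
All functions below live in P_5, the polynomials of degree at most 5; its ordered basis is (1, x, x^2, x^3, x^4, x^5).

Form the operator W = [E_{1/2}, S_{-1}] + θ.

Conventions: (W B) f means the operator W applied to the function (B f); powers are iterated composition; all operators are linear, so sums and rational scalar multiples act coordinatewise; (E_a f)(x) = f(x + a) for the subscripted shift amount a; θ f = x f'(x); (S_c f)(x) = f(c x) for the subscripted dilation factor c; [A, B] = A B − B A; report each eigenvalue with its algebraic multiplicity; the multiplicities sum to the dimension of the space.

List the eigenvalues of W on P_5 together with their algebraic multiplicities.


image of 1: 0
image of x: x - 1
image of x^2: 2x^2 + 2x
image of x^3: 3x^3 - 3x^2 - 1/4
image of x^4: 4x^4 + 4x^3 + x
image of x^5: 5x^5 - 5x^4 - (5/2)x^2 - 1/16
the matrix is upper triangular; its diagonal is (0, 1, 2, 3, 4, 5)
for a triangular matrix the eigenvalues are the diagonal entries, with algebraic multiplicity their repetition count

λ = 0 (multiplicity 1), λ = 1 (multiplicity 1), λ = 2 (multiplicity 1), λ = 3 (multiplicity 1), λ = 4 (multiplicity 1), λ = 5 (multiplicity 1)


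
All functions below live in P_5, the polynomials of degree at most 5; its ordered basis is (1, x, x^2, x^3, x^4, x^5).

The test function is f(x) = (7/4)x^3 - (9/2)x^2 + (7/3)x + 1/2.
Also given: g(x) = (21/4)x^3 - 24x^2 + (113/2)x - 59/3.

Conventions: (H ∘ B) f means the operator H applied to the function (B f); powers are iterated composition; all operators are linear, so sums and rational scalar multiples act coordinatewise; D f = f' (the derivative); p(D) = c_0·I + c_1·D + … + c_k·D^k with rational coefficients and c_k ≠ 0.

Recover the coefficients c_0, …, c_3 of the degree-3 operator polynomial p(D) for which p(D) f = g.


D^0 f = (7/4)x^3 - (9/2)x^2 + (7/3)x + 1/2
D^1 f = (21/4)x^2 - 9x + 7/3
D^2 f = (21/2)x - 9
D^3 f = 21/2
matching coefficients of g against c_0 f + c_1 Df + … from the top degree down determines the c_i
solution: c_0 = 3, c_1 = -2, c_2 = 3, c_3 = 1

c_0 = 3, c_1 = -2, c_2 = 3, c_3 = 1


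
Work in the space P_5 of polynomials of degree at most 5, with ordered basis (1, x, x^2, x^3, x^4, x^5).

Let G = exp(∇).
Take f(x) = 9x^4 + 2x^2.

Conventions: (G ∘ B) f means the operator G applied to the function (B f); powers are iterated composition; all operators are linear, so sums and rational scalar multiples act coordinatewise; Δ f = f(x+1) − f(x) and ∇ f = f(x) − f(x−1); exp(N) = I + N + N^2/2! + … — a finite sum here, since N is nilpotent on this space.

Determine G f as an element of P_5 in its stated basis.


the result is g(x) = 9x^4 + 36x^3 + 2x^2 - 32x + 9

order-1 term: 36x^3 - 54x^2 + 40x - 11
order-2 term: 54x^2 - 108x + 65
order-3 term: 36x - 54
order-4 term: 9
the series for exp(∇) f terminates at order 4
exp(∇) f = 9x^4 + 36x^3 + 2x^2 - 32x + 9


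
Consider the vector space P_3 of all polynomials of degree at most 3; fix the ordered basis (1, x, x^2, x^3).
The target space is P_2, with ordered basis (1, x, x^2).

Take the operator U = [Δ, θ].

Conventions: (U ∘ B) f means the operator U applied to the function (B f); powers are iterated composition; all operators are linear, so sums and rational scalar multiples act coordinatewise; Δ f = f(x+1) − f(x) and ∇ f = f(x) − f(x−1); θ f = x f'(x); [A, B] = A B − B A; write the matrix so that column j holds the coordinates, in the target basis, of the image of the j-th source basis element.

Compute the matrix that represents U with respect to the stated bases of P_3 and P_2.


image of 1: 0
image of x: 1
image of x^2: 2x + 2
image of x^3: 3x^2 + 6x + 3
each image's coordinates form column j of the matrix

the matrix is [[0, 1, 2, 3]; [0, 0, 2, 6]; [0, 0, 0, 3]] (rows listed top to bottom)


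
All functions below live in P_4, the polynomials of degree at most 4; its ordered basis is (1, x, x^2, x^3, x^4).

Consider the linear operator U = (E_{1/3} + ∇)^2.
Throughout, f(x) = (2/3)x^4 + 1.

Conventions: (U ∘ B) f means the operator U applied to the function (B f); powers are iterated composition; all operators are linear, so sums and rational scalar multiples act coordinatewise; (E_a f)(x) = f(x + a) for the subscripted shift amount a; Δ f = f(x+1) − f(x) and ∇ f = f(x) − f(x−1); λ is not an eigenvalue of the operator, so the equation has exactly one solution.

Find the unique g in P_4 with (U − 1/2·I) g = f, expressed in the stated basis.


g(x) = (4/3)x^4 - (256/9)x^3 + (1280/3)x^2 - (339712/81)x + 554294/27

write g with unknown coordinates in the stated basis and equate coefficients in (U − 1/2·I) g = f
solving from the highest basis element down gives g = (4/3)x^4 - (256/9)x^3 + (1280/3)x^2 - (339712/81)x + 554294/27
check: U g = (4/3)x^4 - (128/9)x^3 + (640/3)x^2 - (169856/81)x + 277174/27
so U g − 1/2·g = (2/3)x^4 + 1 = f ✓


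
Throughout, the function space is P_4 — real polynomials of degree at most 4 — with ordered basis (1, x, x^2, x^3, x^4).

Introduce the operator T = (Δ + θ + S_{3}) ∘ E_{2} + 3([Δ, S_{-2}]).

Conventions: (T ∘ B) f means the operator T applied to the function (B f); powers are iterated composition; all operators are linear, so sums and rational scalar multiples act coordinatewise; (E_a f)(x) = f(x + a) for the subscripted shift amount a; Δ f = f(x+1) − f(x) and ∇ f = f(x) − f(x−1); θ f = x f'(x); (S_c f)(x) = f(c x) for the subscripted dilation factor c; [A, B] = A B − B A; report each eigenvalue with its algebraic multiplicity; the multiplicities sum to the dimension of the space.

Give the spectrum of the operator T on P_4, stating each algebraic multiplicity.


λ = 1 (multiplicity 1), λ = 4 (multiplicity 1), λ = 11 (multiplicity 1), λ = 30 (multiplicity 1), λ = 85 (multiplicity 1)

image of 1: 1
image of x: 4x - 6
image of x^2: 11x^2 + 54x + 18
image of x^3: 30x^3 - 39x^2 + 9x
image of x^4: 85x^4 + 532x^3 + 510x^2 + 420x + 126
the matrix is upper triangular; its diagonal is (1, 4, 11, 30, 85)
for a triangular matrix the eigenvalues are the diagonal entries, with algebraic multiplicity their repetition count


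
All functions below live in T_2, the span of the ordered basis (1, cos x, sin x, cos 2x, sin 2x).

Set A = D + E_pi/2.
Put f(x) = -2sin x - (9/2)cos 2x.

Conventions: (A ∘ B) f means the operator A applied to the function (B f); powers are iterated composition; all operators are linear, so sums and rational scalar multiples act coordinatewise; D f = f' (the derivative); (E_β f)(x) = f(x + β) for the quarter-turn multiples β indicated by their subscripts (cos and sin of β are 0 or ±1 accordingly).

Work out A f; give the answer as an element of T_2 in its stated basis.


D f = -2cos x + 9sin 2x
E_pi/2 f = -2cos x + (9/2)cos 2x
(D + E_pi/2) f = -4cos x + (9/2)cos 2x + 9sin 2x

the result is g(x) = -4cos x + (9/2)cos 2x + 9sin 2x


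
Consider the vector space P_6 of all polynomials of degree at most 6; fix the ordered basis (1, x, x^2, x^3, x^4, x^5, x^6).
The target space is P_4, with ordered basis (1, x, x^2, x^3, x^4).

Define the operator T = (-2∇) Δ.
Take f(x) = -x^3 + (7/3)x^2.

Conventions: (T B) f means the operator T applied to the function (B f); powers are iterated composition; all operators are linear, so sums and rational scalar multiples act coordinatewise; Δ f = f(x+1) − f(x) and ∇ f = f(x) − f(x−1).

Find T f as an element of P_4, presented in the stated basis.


Δ f = -3x^2 + (5/3)x + 4/3
∇ Δ f = -6x + 14/3
(-2∇) Δ f = 12x - 28/3

the result is g(x) = 12x - 28/3


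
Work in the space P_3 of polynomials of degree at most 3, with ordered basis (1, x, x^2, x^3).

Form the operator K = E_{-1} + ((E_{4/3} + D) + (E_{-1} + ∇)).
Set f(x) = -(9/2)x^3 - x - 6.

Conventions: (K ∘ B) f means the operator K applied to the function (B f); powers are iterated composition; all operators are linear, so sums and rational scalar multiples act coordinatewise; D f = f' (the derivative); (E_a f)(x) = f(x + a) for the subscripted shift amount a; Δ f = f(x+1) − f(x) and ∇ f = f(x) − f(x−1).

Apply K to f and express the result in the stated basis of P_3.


the image equals g(x) = -(27/2)x^3 - 18x^2 - (81/2)x - 51/2

E_{-1} f = -(9/2)x^3 + (27/2)x^2 - (29/2)x - 1/2
E_{4/3} f = -(9/2)x^3 - 18x^2 - 25x - 18
D f = -(27/2)x^2 - 1
(E_{4/3} + D) f = -(9/2)x^3 - (63/2)x^2 - 25x - 19
E_{-1} f = -(9/2)x^3 + (27/2)x^2 - (29/2)x - 1/2
∇ f = -(27/2)x^2 + (27/2)x - 11/2
(E_{-1} + ∇) f = -(9/2)x^3 - x - 6
((E_{4/3} + D) + (E_{-1} + ∇)) f = -9x^3 - (63/2)x^2 - 26x - 25
(E_{-1} + ((E_{4/3} + D) + (E_{-1} + ∇))) f = -(27/2)x^3 - 18x^2 - (81/2)x - 51/2


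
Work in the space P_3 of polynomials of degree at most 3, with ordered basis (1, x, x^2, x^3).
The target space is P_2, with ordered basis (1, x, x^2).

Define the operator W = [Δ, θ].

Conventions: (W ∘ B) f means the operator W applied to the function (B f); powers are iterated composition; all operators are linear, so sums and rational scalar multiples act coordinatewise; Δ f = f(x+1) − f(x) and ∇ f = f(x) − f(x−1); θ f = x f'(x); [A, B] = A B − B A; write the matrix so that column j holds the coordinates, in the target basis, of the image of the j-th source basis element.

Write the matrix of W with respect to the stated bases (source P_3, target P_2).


image of 1: 0
image of x: 1
image of x^2: 2x + 2
image of x^3: 3x^2 + 6x + 3
each image's coordinates form column j of the matrix

the matrix is [[0, 1, 2, 3]; [0, 0, 2, 6]; [0, 0, 0, 3]] (rows listed top to bottom)


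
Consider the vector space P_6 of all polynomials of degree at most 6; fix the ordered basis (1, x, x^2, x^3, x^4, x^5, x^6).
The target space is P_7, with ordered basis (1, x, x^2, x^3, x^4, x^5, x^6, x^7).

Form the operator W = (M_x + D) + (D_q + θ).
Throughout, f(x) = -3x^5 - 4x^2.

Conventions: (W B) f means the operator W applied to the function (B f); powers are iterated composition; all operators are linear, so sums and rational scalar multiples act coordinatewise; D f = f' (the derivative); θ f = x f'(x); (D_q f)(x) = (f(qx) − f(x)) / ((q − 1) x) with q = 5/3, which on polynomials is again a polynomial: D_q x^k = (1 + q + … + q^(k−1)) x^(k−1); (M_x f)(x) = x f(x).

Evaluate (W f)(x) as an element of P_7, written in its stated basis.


M_x f = -3x^6 - 4x^3
D f = -15x^4 - 8x
(M_x + D) f = -3x^6 - 15x^4 - 4x^3 - 8x
D_q f = -(1441/27)x^4 - (32/3)x
θ f = -15x^5 - 8x^2
(D_q + θ) f = -15x^5 - (1441/27)x^4 - 8x^2 - (32/3)x
((M_x + D) + (D_q + θ)) f = -3x^6 - 15x^5 - (1846/27)x^4 - 4x^3 - 8x^2 - (56/3)x

g(x) = -3x^6 - 15x^5 - (1846/27)x^4 - 4x^3 - 8x^2 - (56/3)x


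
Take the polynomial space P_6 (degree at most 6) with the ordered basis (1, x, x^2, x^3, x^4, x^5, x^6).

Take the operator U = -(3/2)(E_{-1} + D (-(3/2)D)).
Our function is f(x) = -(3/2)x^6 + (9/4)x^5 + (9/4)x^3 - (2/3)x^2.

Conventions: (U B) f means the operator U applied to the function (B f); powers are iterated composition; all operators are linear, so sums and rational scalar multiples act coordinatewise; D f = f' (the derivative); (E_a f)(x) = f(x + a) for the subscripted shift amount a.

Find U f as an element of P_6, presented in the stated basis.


E_{-1} f = -(3/2)x^6 + (45/4)x^5 - (135/4)x^4 + (219/4)x^3 - (629/12)x^2 + (85/3)x - 20/3
D f = -9x^5 + (45/4)x^4 + (27/4)x^2 - (4/3)x
(-(3/2)D) f = (27/2)x^5 - (135/8)x^4 - (81/8)x^2 + 2x
D (-(3/2)D) f = (135/2)x^4 - (135/2)x^3 - (81/4)x + 2
(E_{-1} + D (-(3/2)D)) f = -(3/2)x^6 + (45/4)x^5 + (135/4)x^4 - (51/4)x^3 - (629/12)x^2 + (97/12)x - 14/3
(-(3/2)(E_{-1} + D (-(3/2)D))) f = (9/4)x^6 - (135/8)x^5 - (405/8)x^4 + (153/8)x^3 + (629/8)x^2 - (97/8)x + 7

the result is g(x) = (9/4)x^6 - (135/8)x^5 - (405/8)x^4 + (153/8)x^3 + (629/8)x^2 - (97/8)x + 7


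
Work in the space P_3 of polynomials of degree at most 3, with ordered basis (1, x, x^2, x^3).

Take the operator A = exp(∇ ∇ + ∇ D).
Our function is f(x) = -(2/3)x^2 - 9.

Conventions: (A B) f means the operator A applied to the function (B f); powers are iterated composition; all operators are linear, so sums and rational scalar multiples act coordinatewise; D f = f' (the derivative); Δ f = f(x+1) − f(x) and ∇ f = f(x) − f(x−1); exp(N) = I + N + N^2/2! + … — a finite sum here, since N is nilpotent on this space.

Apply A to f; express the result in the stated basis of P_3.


order-1 term: -8/3
the series for exp(∇ ∇ + ∇ D) f terminates at order 1
exp(∇ ∇ + ∇ D) f = -(2/3)x^2 - 35/3

the image equals g(x) = -(2/3)x^2 - 35/3


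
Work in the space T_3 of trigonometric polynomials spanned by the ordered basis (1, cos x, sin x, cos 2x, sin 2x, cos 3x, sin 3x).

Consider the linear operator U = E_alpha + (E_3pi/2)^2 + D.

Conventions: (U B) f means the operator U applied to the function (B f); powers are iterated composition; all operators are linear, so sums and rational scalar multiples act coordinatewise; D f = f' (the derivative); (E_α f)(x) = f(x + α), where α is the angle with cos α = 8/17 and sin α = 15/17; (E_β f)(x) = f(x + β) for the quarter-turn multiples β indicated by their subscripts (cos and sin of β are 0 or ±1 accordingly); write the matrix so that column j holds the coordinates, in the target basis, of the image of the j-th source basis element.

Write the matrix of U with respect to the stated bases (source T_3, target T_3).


the matrix is [[2, 0, 0, 0, 0, 0, 0]; [0, -9/17, 32/17, 0, 0, 0, 0]; [0, -32/17, -9/17, 0, 0, 0, 0]; [0, 0, 0, 128/289, 818/289, 0, 0]; [0, 0, 0, -818/289, 128/289, 0, 0]; [0, 0, 0, 0, 0, -9801/4913, 14244/4913]; [0, 0, 0, 0, 0, -14244/4913, -9801/4913]] (rows listed top to bottom)

image of 1: 2
image of cos x: -(9/17)cos x - (32/17)sin x
image of sin x: (32/17)cos x - (9/17)sin x
image of cos 2x: (128/289)cos 2x - (818/289)sin 2x
image of sin 2x: (818/289)cos 2x + (128/289)sin 2x
image of cos 3x: -(9801/4913)cos 3x - (14244/4913)sin 3x
image of sin 3x: (14244/4913)cos 3x - (9801/4913)sin 3x
each image's coordinates form column j of the matrix


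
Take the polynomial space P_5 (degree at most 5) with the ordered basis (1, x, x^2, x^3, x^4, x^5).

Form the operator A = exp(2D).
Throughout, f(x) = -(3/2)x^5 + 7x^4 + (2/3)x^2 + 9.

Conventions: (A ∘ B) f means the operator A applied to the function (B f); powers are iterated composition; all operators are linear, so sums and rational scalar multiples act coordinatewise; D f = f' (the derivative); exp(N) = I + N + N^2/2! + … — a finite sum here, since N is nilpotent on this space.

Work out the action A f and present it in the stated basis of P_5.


the image equals g(x) = -(3/2)x^5 - 8x^4 - 4x^3 + (146/3)x^2 + (320/3)x + 227/3

order-1 term: -15x^4 + 56x^3 + (8/3)x
order-2 term: -60x^3 + 168x^2 + 8/3
order-3 term: -120x^2 + 224x
order-4 term: -120x + 112
order-5 term: -48
the series for exp(2D) f terminates at order 5
exp(2D) f = -(3/2)x^5 - 8x^4 - 4x^3 + (146/3)x^2 + (320/3)x + 227/3


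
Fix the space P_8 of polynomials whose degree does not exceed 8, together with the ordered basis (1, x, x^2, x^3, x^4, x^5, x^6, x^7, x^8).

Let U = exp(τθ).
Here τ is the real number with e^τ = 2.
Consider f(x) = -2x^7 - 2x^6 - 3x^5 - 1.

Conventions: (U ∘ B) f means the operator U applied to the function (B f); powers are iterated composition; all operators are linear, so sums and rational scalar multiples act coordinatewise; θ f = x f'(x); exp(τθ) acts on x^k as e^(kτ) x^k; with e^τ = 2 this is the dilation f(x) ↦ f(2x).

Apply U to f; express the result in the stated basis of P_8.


the result is g(x) = -256x^7 - 128x^6 - 96x^5 - 1

exp(τθ) x^k = e^(kτ) x^k; with e^τ = 2 this sends x^k to 2^k x^k
x^5 ↦ 32 x^5
x^6 ↦ 64 x^6
x^7 ↦ 128 x^7
applying this coordinatewise to f: exp(τθ) f = -256x^7 - 128x^6 - 96x^5 - 1


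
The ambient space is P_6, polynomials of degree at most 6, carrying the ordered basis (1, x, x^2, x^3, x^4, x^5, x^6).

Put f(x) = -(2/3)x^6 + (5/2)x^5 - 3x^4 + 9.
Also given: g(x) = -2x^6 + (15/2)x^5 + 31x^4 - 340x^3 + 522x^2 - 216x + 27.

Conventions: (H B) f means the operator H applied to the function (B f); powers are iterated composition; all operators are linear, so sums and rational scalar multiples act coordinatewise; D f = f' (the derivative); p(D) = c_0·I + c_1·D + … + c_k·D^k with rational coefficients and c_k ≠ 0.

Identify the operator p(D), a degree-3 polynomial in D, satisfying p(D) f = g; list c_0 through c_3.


D^0 f = -(2/3)x^6 + (5/2)x^5 - 3x^4 + 9
D^1 f = -4x^5 + (25/2)x^4 - 12x^3
D^2 f = -20x^4 + 50x^3 - 36x^2
D^3 f = -80x^3 + 150x^2 - 72x
matching coefficients of g against c_0 f + c_1 Df + … from the top degree down determines the c_i
solution: c_0 = 3, c_1 = 0, c_2 = -2, c_3 = 3

p(D) = 3·I − 2·D^2 + 3·D^3, i.e. c_0 = 3, c_1 = 0, c_2 = -2, c_3 = 3


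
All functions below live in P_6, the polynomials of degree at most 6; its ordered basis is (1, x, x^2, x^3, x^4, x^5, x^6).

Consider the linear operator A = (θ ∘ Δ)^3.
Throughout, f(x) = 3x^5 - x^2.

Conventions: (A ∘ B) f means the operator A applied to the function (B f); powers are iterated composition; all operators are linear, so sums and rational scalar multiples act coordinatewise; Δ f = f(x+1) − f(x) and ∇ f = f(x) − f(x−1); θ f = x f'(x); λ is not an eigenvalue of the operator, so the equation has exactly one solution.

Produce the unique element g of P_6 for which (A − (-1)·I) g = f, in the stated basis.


g(x) = 3x^5 - 4321x^2 - 4680x

write g with unknown coordinates in the stated basis and equate coefficients in (A − (-1)·I) g = f
solving from the highest basis element down gives g = 3x^5 - 4321x^2 - 4680x
check: A g = 4320x^2 + 4680x
so A g − (-1)·g = 3x^5 - x^2 = f ✓


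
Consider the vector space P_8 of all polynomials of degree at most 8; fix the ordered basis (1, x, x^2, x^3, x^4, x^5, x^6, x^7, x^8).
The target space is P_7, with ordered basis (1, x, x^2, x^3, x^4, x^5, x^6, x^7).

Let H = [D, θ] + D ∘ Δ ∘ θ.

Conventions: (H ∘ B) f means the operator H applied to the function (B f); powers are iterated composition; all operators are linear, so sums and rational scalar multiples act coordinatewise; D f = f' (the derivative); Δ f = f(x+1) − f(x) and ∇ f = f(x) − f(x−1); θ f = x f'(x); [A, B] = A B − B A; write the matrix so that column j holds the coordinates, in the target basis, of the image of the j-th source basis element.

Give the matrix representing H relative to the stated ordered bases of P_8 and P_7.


image of 1: 0
image of x: 1
image of x^2: 2x + 4
image of x^3: 3x^2 + 18x + 9
image of x^4: 4x^3 + 48x^2 + 48x + 16
image of x^5: 5x^4 + 100x^3 + 150x^2 + 100x + 25
image of x^6: 6x^5 + 180x^4 + 360x^3 + 360x^2 + 180x + 36
image of x^7: 7x^6 + 294x^5 + 735x^4 + 980x^3 + 735x^2 + 294x + 49
image of x^8: 8x^7 + 448x^6 + 1344x^5 + 2240x^4 + 2240x^3 + 1344x^2 + 448x + 64
each image's coordinates form column j of the matrix

the matrix is [[0, 1, 4, 9, 16, 25, 36, 49, 64]; [0, 0, 2, 18, 48, 100, 180, 294, 448]; [0, 0, 0, 3, 48, 150, 360, 735, 1344]; [0, 0, 0, 0, 4, 100, 360, 980, 2240]; [0, 0, 0, 0, 0, 5, 180, 735, 2240]; [0, 0, 0, 0, 0, 0, 6, 294, 1344]; [0, 0, 0, 0, 0, 0, 0, 7, 448]; [0, 0, 0, 0, 0, 0, 0, 0, 8]] (rows listed top to bottom)


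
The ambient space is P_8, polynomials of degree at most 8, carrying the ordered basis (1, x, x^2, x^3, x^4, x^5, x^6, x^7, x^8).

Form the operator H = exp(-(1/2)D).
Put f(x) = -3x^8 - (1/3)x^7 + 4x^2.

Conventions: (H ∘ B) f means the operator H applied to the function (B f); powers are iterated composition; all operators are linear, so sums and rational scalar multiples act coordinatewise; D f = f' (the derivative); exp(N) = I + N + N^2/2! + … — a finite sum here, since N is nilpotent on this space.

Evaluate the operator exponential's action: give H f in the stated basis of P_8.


g(x) = -3x^8 + (35/3)x^7 - (119/6)x^6 + (77/4)x^5 - (35/3)x^4 + (217/48)x^3 + (93/32)x^2 - (739/192)x + 761/768

order-1 term: 12x^7 + (7/6)x^6 - 4x
order-2 term: -21x^6 - (7/4)x^5 + 1
order-3 term: 21x^5 + (35/24)x^4
order-4 term: -(105/8)x^4 - (35/48)x^3
order-5 term: (21/4)x^3 + (7/32)x^2
order-6 term: -(21/16)x^2 - (7/192)x
order-7 term: (3/16)x + 1/384
order-8 term: -3/256
the series for exp(-(1/2)D) f terminates at order 8
exp(-(1/2)D) f = -3x^8 + (35/3)x^7 - (119/6)x^6 + (77/4)x^5 - (35/3)x^4 + (217/48)x^3 + (93/32)x^2 - (739/192)x + 761/768


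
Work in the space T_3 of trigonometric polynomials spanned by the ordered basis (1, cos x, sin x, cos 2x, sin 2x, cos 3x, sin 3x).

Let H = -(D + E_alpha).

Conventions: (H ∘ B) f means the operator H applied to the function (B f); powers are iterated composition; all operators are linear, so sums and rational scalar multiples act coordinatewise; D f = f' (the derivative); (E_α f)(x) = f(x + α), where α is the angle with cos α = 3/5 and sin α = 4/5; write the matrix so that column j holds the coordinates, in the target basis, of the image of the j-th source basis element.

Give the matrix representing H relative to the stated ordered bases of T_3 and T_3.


image of 1: -1
image of cos x: -(3/5)cos x + (9/5)sin x
image of sin x: -(9/5)cos x - (3/5)sin x
image of cos 2x: (7/25)cos 2x + (74/25)sin 2x
image of sin 2x: -(74/25)cos 2x + (7/25)sin 2x
image of cos 3x: (117/125)cos 3x + (419/125)sin 3x
image of sin 3x: -(419/125)cos 3x + (117/125)sin 3x
each image's coordinates form column j of the matrix

the matrix is [[-1, 0, 0, 0, 0, 0, 0]; [0, -3/5, -9/5, 0, 0, 0, 0]; [0, 9/5, -3/5, 0, 0, 0, 0]; [0, 0, 0, 7/25, -74/25, 0, 0]; [0, 0, 0, 74/25, 7/25, 0, 0]; [0, 0, 0, 0, 0, 117/125, -419/125]; [0, 0, 0, 0, 0, 419/125, 117/125]] (rows listed top to bottom)
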